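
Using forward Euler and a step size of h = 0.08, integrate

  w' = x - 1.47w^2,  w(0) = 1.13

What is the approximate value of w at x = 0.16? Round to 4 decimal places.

0.8733

Euler: w_{n+1} = w_n + h·f(x_n, w_n).
x=0.000000, w=1.130000: f=-1.877043 → w ← 1.130000 + 0.08·(-1.877043) = 0.979837
x=0.080000, w=0.979837: f=-1.331317 → w ← 0.979837 + 0.08·(-1.331317) = 0.873331
w(0.16) ≈ 0.8733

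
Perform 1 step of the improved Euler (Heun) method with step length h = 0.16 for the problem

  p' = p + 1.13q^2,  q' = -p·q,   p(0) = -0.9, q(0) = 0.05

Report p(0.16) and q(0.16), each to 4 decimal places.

-1.0550, 0.0584

Heun on (p,q): k1 = f(s_n, state_n); k2 = f(s_n + h, state_n + h·k1); state_{n+1} = state_n + (h/2)·(k1 + k2).
0.000000: (-0.900000, 0.050000)
  k1 = (-0.897175, 0.045000)
  predictor → (-1.043548, 0.057200)
  k2 = (-1.039851, 0.059691)
  → (-1.054962, 0.058375)
(p(0.16), q(0.16)) ≈ (-1.0550, 0.0584)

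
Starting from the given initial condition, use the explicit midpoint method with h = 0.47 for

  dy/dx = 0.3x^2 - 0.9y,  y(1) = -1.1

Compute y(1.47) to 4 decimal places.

Midpoint: k1 = f(x_n, y_n); k2 = f(x_n + h/2, y_n + (h/2)·k1); y_{n+1} = y_n + h·k2.
x=1.000000, y=-1.100000:
  k1 = f(1.000000, -1.100000) = 1.290000
  k2 = f(1.235000, -0.796850) = 1.174732
  y ← -1.100000 + 0.47·1.174732 = -0.547876
y(1.47) ≈ -0.5479

-0.5479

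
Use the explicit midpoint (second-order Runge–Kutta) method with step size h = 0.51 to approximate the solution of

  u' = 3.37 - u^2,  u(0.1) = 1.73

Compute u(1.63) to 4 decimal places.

Midpoint: k1 = f(s_n, u_n); k2 = f(s_n + h/2, u_n + (h/2)·k1); u_{n+1} = u_n + h·k2.
s=0.100000, u=1.730000:
  k1 = f(0.100000, 1.730000) = 0.377100
  k2 = f(0.355000, 1.826161) = 0.035138
  u ← 1.730000 + 0.51·0.035138 = 1.747920
s=0.610000, u=1.747920:
  k1 = f(0.610000, 1.747920) = 0.314775
  k2 = f(0.865000, 1.828188) = 0.027729
  u ← 1.747920 + 0.51·0.027729 = 1.762062
s=1.120000, u=1.762062:
  k1 = f(1.120000, 1.762062) = 0.265137
  k2 = f(1.375000, 1.829672) = 0.022300
  u ← 1.762062 + 0.51·0.022300 = 1.773435
u(1.63) ≈ 1.7734

1.7734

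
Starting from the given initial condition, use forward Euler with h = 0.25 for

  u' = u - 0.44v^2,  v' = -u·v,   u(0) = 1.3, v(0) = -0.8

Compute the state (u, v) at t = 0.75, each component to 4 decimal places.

Euler on (u,v): u_{n+1} = u_n + h·u', v_{n+1} = v_n + h·v'.
0.000000: (1.300000, -0.800000); f=(1.018400, 1.040000) → (1.554600, -0.540000)
0.250000: (1.554600, -0.540000); f=(1.426296, 0.839484) → (1.911174, -0.330129)
0.500000: (1.911174, -0.330129); f=(1.863221, 0.630934) → (2.376979, -0.172396)
(u(0.75), v(0.75)) ≈ (2.3770, -0.1724)

2.3770, -0.1724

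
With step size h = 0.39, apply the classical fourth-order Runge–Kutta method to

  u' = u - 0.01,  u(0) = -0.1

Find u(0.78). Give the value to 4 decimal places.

-0.2299

RK4: k1 = f(t_n, u_n); k2 = f(t_n + h/2, u_n + (h/2)·k1); k3 = f(t_n + h/2, u_n + (h/2)·k2); k4 = f(t_n + h, u_n + h·k3); u_{n+1} = u_n + (h/6)·(k1 + 2k2 + 2k3 + k4).
t=0.000000, u=-0.100000:
  k1 = f(0.000000, -0.100000) = -0.110000
  k2 = f(0.195000, -0.121450) = -0.131450
  k3 = f(0.195000, -0.125633) = -0.135633
  k4 = f(0.390000, -0.152897) = -0.162897
  u ← -0.100000 + (0.39/6)·(k1 + 2k2 + 2k3 + k4) = -0.152459
t=0.390000, u=-0.152459:
  k1 = f(0.390000, -0.152459) = -0.162459
  k2 = f(0.585000, -0.184139) = -0.194139
  k3 = f(0.585000, -0.190316) = -0.200316
  k4 = f(0.780000, -0.230582) = -0.240582
  u ← -0.152459 + (0.39/6)·(k1 + 2k2 + 2k3 + k4) = -0.229936
u(0.78) ≈ -0.2299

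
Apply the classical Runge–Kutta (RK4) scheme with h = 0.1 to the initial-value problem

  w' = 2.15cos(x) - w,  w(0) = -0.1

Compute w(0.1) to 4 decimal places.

RK4: k1 = f(x_n, w_n); k2 = f(x_n + h/2, w_n + (h/2)·k1); k3 = f(x_n + h/2, w_n + (h/2)·k2); k4 = f(x_n + h, w_n + h·k3); w_{n+1} = w_n + (h/6)·(k1 + 2k2 + 2k3 + k4).
x=0.000000, w=-0.100000:
  k1 = f(0.000000, -0.100000) = 2.250000
  k2 = f(0.050000, 0.012500) = 2.134813
  k3 = f(0.050000, 0.006741) = 2.140572
  k4 = f(0.100000, 0.114057) = 2.025202
  w ← -0.100000 + (0.1/6)·(k1 + 2k2 + 2k3 + k4) = 0.113766
w(0.1) ≈ 0.1138

0.1138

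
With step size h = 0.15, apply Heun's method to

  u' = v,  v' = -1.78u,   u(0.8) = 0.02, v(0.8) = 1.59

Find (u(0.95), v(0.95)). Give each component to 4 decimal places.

Heun on (u,v): k1 = f(x_n, state_n); k2 = f(x_n + h, state_n + h·k1); state_{n+1} = state_n + (h/2)·(k1 + k2).
0.800000: (0.020000, 1.590000)
  k1 = (1.590000, -0.035600)
  predictor → (0.258500, 1.584660)
  k2 = (1.584660, -0.460130)
  → (0.258100, 1.552820)
(u(0.95), v(0.95)) ≈ (0.2581, 1.5528)

0.2581, 1.5528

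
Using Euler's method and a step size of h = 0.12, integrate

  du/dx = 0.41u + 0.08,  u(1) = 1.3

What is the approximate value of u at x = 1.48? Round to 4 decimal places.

1.6167

Euler: u_{n+1} = u_n + h·f(x_n, u_n).
x=1.000000, u=1.300000: f=0.613000 → u ← 1.300000 + 0.12·0.613000 = 1.373560
x=1.120000, u=1.373560: f=0.643160 → u ← 1.373560 + 0.12·0.643160 = 1.450739
x=1.240000, u=1.450739: f=0.674803 → u ← 1.450739 + 0.12·0.674803 = 1.531716
x=1.360000, u=1.531716: f=0.708003 → u ← 1.531716 + 0.12·0.708003 = 1.616676
u(1.48) ≈ 1.6167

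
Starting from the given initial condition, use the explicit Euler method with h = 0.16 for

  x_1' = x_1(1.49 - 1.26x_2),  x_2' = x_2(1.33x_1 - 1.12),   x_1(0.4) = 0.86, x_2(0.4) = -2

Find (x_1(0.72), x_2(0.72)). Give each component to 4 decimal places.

2.3197, -2.2510

Euler on (x_1,x_2): x_1_{n+1} = x_1_n + h·x_1', x_2_{n+1} = x_2_n + h·x_2'.
0.400000: (0.860000, -2.000000); f=(3.448600, -0.047600) → (1.411776, -2.007616)
0.560000: (1.411776, -2.007616); f=(5.674769, -1.521095) → (2.319739, -2.250991)
(x_1(0.72), x_2(0.72)) ≈ (2.3197, -2.2510)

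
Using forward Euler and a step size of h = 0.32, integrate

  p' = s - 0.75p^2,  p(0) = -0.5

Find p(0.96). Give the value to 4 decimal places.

Euler: p_{n+1} = p_n + h·f(s_n, p_n).
s=0.000000, p=-0.500000: f=-0.187500 → p ← -0.500000 + 0.32·(-0.187500) = -0.560000
s=0.320000, p=-0.560000: f=0.084800 → p ← -0.560000 + 0.32·0.084800 = -0.532864
s=0.640000, p=-0.532864: f=0.427042 → p ← -0.532864 + 0.32·0.427042 = -0.396211
p(0.96) ≈ -0.3962

-0.3962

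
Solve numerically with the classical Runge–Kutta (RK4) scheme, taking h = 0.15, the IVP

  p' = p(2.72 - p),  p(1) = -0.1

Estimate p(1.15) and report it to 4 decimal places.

RK4: k1 = f(x_n, p_n); k2 = f(x_n + h/2, p_n + (h/2)·k1); k3 = f(x_n + h/2, p_n + (h/2)·k2); k4 = f(x_n + h, p_n + h·k3); p_{n+1} = p_n + (h/6)·(k1 + 2k2 + 2k3 + k4).
x=1.000000, p=-0.100000:
  k1 = f(1.000000, -0.100000) = -0.282000
  k2 = f(1.075000, -0.121150) = -0.344205
  k3 = f(1.075000, -0.125815) = -0.358047
  k4 = f(1.150000, -0.153707) = -0.441709
  p ← -0.100000 + (0.15/6)·(k1 + 2k2 + 2k3 + k4) = -0.153205
p(1.15) ≈ -0.1532

-0.1532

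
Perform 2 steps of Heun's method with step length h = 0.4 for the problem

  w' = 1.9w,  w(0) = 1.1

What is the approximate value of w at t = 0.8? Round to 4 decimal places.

4.6173

Heun: k1 = f(t_n, w_n); k2 = f(t_n + h, w_n + h·k1); w_{n+1} = w_n + (h/2)·(k1 + k2).
t=0.000000, w=1.100000:
  k1 = f(0.000000, 1.100000) = 2.090000
  k2 = f(0.400000, 1.936000) = 3.678400
  w ← 1.100000 + (0.4/2)·(2.090000 + 3.678400) = 2.253680
t=0.400000, w=2.253680:
  k1 = f(0.400000, 2.253680) = 4.281992
  k2 = f(0.800000, 3.966477) = 7.536306
  w ← 2.253680 + (0.4/2)·(4.281992 + 7.536306) = 4.617340
w(0.8) ≈ 4.6173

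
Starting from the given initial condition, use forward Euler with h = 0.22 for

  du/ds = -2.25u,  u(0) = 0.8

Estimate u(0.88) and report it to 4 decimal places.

0.0520

Euler: u_{n+1} = u_n + h·f(s_n, u_n).
s=0.000000, u=0.800000: f=-1.800000 → u ← 0.800000 + 0.22·(-1.800000) = 0.404000
s=0.220000, u=0.404000: f=-0.909000 → u ← 0.404000 + 0.22·(-0.909000) = 0.204020
s=0.440000, u=0.204020: f=-0.459045 → u ← 0.204020 + 0.22·(-0.459045) = 0.103030
s=0.660000, u=0.103030: f=-0.231818 → u ← 0.103030 + 0.22·(-0.231818) = 0.052030
u(0.88) ≈ 0.0520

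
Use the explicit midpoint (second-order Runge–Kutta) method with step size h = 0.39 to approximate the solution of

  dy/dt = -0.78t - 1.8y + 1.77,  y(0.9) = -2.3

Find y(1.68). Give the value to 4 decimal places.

Midpoint: k1 = f(t_n, y_n); k2 = f(t_n + h/2, y_n + (h/2)·k1); y_{n+1} = y_n + h·k2.
t=0.900000, y=-2.300000:
  k1 = f(0.900000, -2.300000) = 5.208000
  k2 = f(1.095000, -1.284440) = 3.227892
  y ← -2.300000 + 0.39·3.227892 = -1.041122
t=1.290000, y=-1.041122:
  k1 = f(1.290000, -1.041122) = 2.637820
  k2 = f(1.485000, -0.526747) = 1.559845
  y ← -1.041122 + 0.39·1.559845 = -0.432783
y(1.68) ≈ -0.4328

-0.4328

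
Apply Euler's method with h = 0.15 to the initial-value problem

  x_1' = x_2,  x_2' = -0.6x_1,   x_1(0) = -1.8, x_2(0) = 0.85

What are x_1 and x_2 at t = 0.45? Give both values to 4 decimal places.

-1.3463, 1.2994

Euler on (x_1,x_2): x_1_{n+1} = x_1_n + h·x_1', x_2_{n+1} = x_2_n + h·x_2'.
0.000000: (-1.800000, 0.850000); f=(0.850000, 1.080000) → (-1.672500, 1.012000)
0.150000: (-1.672500, 1.012000); f=(1.012000, 1.003500) → (-1.520700, 1.162525)
0.300000: (-1.520700, 1.162525); f=(1.162525, 0.912420) → (-1.346321, 1.299388)
(x_1(0.45), x_2(0.45)) ≈ (-1.3463, 1.2994)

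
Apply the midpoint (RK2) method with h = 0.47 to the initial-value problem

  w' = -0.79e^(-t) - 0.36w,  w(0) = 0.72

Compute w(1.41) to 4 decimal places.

0.0065

Midpoint: k1 = f(t_n, w_n); k2 = f(t_n + h/2, w_n + (h/2)·k1); w_{n+1} = w_n + h·k2.
t=0.000000, w=0.720000:
  k1 = f(0.000000, 0.720000) = -1.049200
  k2 = f(0.235000, 0.473438) = -0.794989
  w ← 0.720000 + 0.47·(-0.794989) = 0.346355
t=0.470000, w=0.346355:
  k1 = f(0.470000, 0.346355) = -0.618440
  k2 = f(0.705000, 0.201022) = -0.462714
  w ← 0.346355 + 0.47·(-0.462714) = 0.128880
t=0.940000, w=0.128880:
  k1 = f(0.940000, 0.128880) = -0.354993
  k2 = f(1.175000, 0.045457) = -0.260331
  w ← 0.128880 + 0.47·(-0.260331) = 0.006524
w(1.41) ≈ 0.0065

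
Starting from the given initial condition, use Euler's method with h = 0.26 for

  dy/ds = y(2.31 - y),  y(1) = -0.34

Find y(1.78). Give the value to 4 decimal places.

-1.8710

Euler: y_{n+1} = y_n + h·f(s_n, y_n).
s=1.000000, y=-0.340000: f=-0.901000 → y ← -0.340000 + 0.26·(-0.901000) = -0.574260
s=1.260000, y=-0.574260: f=-1.656315 → y ← -0.574260 + 0.26·(-1.656315) = -1.004902
s=1.520000, y=-1.004902: f=-3.331151 → y ← -1.004902 + 0.26·(-3.331151) = -1.871001
y(1.78) ≈ -1.8710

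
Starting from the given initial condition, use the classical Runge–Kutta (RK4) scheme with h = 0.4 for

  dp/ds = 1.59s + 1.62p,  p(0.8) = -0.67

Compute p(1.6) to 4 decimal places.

RK4: k1 = f(s_n, p_n); k2 = f(s_n + h/2, p_n + (h/2)·k1); k3 = f(s_n + h/2, p_n + (h/2)·k2); k4 = f(s_n + h, p_n + h·k3); p_{n+1} = p_n + (h/6)·(k1 + 2k2 + 2k3 + k4).
s=0.800000, p=-0.670000:
  k1 = f(0.800000, -0.670000) = 0.186600
  k2 = f(1.000000, -0.632680) = 0.565058
  k3 = f(1.000000, -0.556988) = 0.687679
  k4 = f(1.200000, -0.394928) = 1.268216
  p ← -0.670000 + (0.4/6)·(k1 + 2k2 + 2k3 + k4) = -0.405981
s=1.200000, p=-0.405981:
  k1 = f(1.200000, -0.405981) = 1.250311
  k2 = f(1.400000, -0.155918) = 1.973412
  k3 = f(1.400000, -0.011298) = 2.207697
  k4 = f(1.600000, 0.477098) = 3.316899
  p ← -0.405981 + (0.4/6)·(k1 + 2k2 + 2k3 + k4) = 0.455981
p(1.6) ≈ 0.4560

0.4560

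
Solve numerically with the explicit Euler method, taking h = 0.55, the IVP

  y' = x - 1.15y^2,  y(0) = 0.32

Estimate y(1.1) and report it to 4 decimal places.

0.5165

Euler: y_{n+1} = y_n + h·f(x_n, y_n).
x=0.000000, y=0.320000: f=-0.117760 → y ← 0.320000 + 0.55·(-0.117760) = 0.255232
x=0.550000, y=0.255232: f=0.475085 → y ← 0.255232 + 0.55·0.475085 = 0.516529
y(1.1) ≈ 0.5165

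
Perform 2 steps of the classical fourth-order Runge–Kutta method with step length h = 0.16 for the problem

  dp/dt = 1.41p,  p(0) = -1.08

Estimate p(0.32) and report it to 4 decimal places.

RK4: k1 = f(t_n, p_n); k2 = f(t_n + h/2, p_n + (h/2)·k1); k3 = f(t_n + h/2, p_n + (h/2)·k2); k4 = f(t_n + h, p_n + h·k3); p_{n+1} = p_n + (h/6)·(k1 + 2k2 + 2k3 + k4).
t=0.000000, p=-1.080000:
  k1 = f(0.000000, -1.080000) = -1.522800
  k2 = f(0.080000, -1.201824) = -1.694572
  k3 = f(0.080000, -1.215566) = -1.713948
  k4 = f(0.160000, -1.354232) = -1.909467
  p ← -1.080000 + (0.16/6)·(k1 + 2k2 + 2k3 + k4) = -1.353315
t=0.160000, p=-1.353315:
  k1 = f(0.160000, -1.353315) = -1.908174
  k2 = f(0.240000, -1.505969) = -2.123416
  k3 = f(0.240000, -1.523188) = -2.147695
  k4 = f(0.320000, -1.696946) = -2.392694
  p ← -1.353315 + (0.16/6)·(k1 + 2k2 + 2k3 + k4) = -1.695797
p(0.32) ≈ -1.6958

-1.6958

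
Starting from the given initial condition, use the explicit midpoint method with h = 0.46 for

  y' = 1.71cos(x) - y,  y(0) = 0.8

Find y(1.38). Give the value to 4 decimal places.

Midpoint: k1 = f(x_n, y_n); k2 = f(x_n + h/2, y_n + (h/2)·k1); y_{n+1} = y_n + h·k2.
x=0.000000, y=0.800000:
  k1 = f(0.000000, 0.800000) = 0.910000
  k2 = f(0.230000, 1.009300) = 0.655670
  y ← 0.800000 + 0.46·0.655670 = 1.101608
x=0.460000, y=1.101608:
  k1 = f(0.460000, 1.101608) = 0.430642
  k2 = f(0.690000, 1.200656) = 0.118175
  y ← 1.101608 + 0.46·0.118175 = 1.155969
x=0.920000, y=1.155969:
  k1 = f(0.920000, 1.155969) = -0.120016
  k2 = f(1.150000, 1.128365) = -0.429851
  y ← 1.155969 + 0.46·(-0.429851) = 0.958237
y(1.38) ≈ 0.9582

0.9582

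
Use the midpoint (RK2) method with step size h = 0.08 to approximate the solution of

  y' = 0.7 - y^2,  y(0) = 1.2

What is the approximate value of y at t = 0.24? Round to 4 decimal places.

1.0642

Midpoint: k1 = f(t_n, y_n); k2 = f(t_n + h/2, y_n + (h/2)·k1); y_{n+1} = y_n + h·k2.
t=0.000000, y=1.200000:
  k1 = f(0.000000, 1.200000) = -0.740000
  k2 = f(0.040000, 1.170400) = -0.669836
  y ← 1.200000 + 0.08·(-0.669836) = 1.146413
t=0.080000, y=1.146413:
  k1 = f(0.080000, 1.146413) = -0.614263
  k2 = f(0.120000, 1.121843) = -0.558531
  y ← 1.146413 + 0.08·(-0.558531) = 1.101731
t=0.160000, y=1.101731:
  k1 = f(0.160000, 1.101731) = -0.513810
  k2 = f(0.200000, 1.081178) = -0.468946
  y ← 1.101731 + 0.08·(-0.468946) = 1.064215
y(0.24) ≈ 1.0642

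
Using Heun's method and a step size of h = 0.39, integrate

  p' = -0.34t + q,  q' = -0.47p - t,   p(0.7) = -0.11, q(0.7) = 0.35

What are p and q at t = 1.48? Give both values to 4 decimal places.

Heun on (p,q): k1 = f(t_n, state_n); k2 = f(t_n + h, state_n + h·k1); state_{n+1} = state_n + (h/2)·(k1 + k2).
0.700000: (-0.110000, 0.350000)
  k1 = (0.112000, -0.648300)
  predictor → (-0.066320, 0.097163)
  k2 = (-0.273437, -1.058830)
  → (-0.141480, 0.017110)
1.090000: (-0.141480, 0.017110)
  k1 = (-0.353490, -1.023504)
  predictor → (-0.279341, -0.382057)
  k2 = (-0.885257, -1.348710)
  → (-0.383036, -0.445472)
(p(1.48), q(1.48)) ≈ (-0.3830, -0.4455)

-0.3830, -0.4455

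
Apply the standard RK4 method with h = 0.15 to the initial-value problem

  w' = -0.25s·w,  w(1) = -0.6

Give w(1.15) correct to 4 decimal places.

-0.5763

RK4: k1 = f(s_n, w_n); k2 = f(s_n + h/2, w_n + (h/2)·k1); k3 = f(s_n + h/2, w_n + (h/2)·k2); k4 = f(s_n + h, w_n + h·k3); w_{n+1} = w_n + (h/6)·(k1 + 2k2 + 2k3 + k4).
s=1.000000, w=-0.600000:
  k1 = f(1.000000, -0.600000) = 0.150000
  k2 = f(1.075000, -0.588750) = 0.158227
  k3 = f(1.075000, -0.588133) = 0.158061
  k4 = f(1.150000, -0.576291) = 0.165684
  w ← -0.600000 + (0.15/6)·(k1 + 2k2 + 2k3 + k4) = -0.576294
w(1.15) ≈ -0.5763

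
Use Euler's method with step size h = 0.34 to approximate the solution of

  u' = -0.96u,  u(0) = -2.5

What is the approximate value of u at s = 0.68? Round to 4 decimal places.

-1.1343

Euler: u_{n+1} = u_n + h·f(s_n, u_n).
s=0.000000, u=-2.500000: f=2.400000 → u ← -2.500000 + 0.34·2.400000 = -1.684000
s=0.340000, u=-1.684000: f=1.616640 → u ← -1.684000 + 0.34·1.616640 = -1.134342
u(0.68) ≈ -1.1343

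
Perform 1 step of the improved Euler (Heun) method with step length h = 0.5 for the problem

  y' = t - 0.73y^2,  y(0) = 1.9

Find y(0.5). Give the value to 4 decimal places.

1.3043

Heun: k1 = f(t_n, y_n); k2 = f(t_n + h, y_n + h·k1); y_{n+1} = y_n + (h/2)·(k1 + k2).
t=0.000000, y=1.900000:
  k1 = f(0.000000, 1.900000) = -2.635300
  k2 = f(0.500000, 0.582350) = 0.252434
  y ← 1.900000 + (0.5/2)·(-2.635300 + 0.252434) = 1.304283
y(0.5) ≈ 1.3043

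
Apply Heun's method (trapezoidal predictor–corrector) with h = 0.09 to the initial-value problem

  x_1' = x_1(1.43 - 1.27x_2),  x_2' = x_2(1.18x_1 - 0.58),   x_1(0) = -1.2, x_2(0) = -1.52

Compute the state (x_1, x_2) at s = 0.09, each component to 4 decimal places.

-1.5934, -1.2474

Heun on (x_1,x_2): k1 = f(s_n, state_n); k2 = f(s_n + h, state_n + h·k1); state_{n+1} = state_n + (h/2)·(k1 + k2).
0.000000: (-1.200000, -1.520000)
  k1 = (-4.032480, 3.033920)
  predictor → (-1.562923, -1.246947)
  k2 = (-4.710061, 3.022911)
  → (-1.593414, -1.247443)
(x_1(0.09), x_2(0.09)) ≈ (-1.5934, -1.2474)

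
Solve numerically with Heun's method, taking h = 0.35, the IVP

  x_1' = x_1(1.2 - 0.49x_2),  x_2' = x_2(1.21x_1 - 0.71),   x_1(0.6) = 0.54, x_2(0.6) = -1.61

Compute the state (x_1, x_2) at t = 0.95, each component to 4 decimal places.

Heun on (x_1,x_2): k1 = f(t_n, state_n); k2 = f(t_n + h, state_n + h·k1); state_{n+1} = state_n + (h/2)·(k1 + k2).
0.600000: (0.540000, -1.610000)
  k1 = (1.074006, 0.091126)
  predictor → (0.915902, -1.578106)
  k2 = (1.807324, -0.628467)
  → (1.044233, -1.704035)
(x_1(0.95), x_2(0.95)) ≈ (1.0442, -1.7040)

1.0442, -1.7040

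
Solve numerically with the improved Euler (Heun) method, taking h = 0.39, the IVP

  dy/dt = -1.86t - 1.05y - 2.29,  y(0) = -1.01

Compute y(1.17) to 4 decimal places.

-2.7247

Heun: k1 = f(t_n, y_n); k2 = f(t_n + h, y_n + h·k1); y_{n+1} = y_n + (h/2)·(k1 + k2).
t=0.000000, y=-1.010000:
  k1 = f(0.000000, -1.010000) = -1.229500
  k2 = f(0.390000, -1.489505) = -1.451420
  y ← -1.010000 + (0.39/2)·(-1.229500 + (-1.451420)) = -1.532779
t=0.390000, y=-1.532779:
  k1 = f(0.390000, -1.532779) = -1.405982
  k2 = f(0.780000, -2.081112) = -1.555632
  y ← -1.532779 + (0.39/2)·(-1.405982 + (-1.555632)) = -2.110294
t=0.780000, y=-2.110294:
  k1 = f(0.780000, -2.110294) = -1.524991
  k2 = f(1.170000, -2.705041) = -1.625907
  y ← -2.110294 + (0.39/2)·(-1.524991 + (-1.625907)) = -2.724719
y(1.17) ≈ -2.7247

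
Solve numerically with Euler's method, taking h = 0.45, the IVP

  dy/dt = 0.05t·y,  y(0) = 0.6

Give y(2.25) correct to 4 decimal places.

0.6629

Euler: y_{n+1} = y_n + h·f(t_n, y_n).
t=0.000000, y=0.600000: f=0.000000 → y ← 0.600000 + 0.45·0.000000 = 0.600000
t=0.450000, y=0.600000: f=0.013500 → y ← 0.600000 + 0.45·0.013500 = 0.606075
t=0.900000, y=0.606075: f=0.027273 → y ← 0.606075 + 0.45·0.027273 = 0.618348
t=1.350000, y=0.618348: f=0.041738 → y ← 0.618348 + 0.45·0.041738 = 0.637130
t=1.800000, y=0.637130: f=0.057342 → y ← 0.637130 + 0.45·0.057342 = 0.662934
y(2.25) ≈ 0.6629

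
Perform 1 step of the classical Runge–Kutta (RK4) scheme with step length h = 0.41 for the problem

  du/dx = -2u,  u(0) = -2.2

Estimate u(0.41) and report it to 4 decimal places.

RK4: k1 = f(x_n, u_n); k2 = f(x_n + h/2, u_n + (h/2)·k1); k3 = f(x_n + h/2, u_n + (h/2)·k2); k4 = f(x_n + h, u_n + h·k3); u_{n+1} = u_n + (h/6)·(k1 + 2k2 + 2k3 + k4).
x=0.000000, u=-2.200000:
  k1 = f(0.000000, -2.200000) = 4.400000
  k2 = f(0.205000, -1.298000) = 2.596000
  k3 = f(0.205000, -1.667820) = 3.335640
  k4 = f(0.410000, -0.832388) = 1.664775
  u ← -2.200000 + (0.41/6)·(k1 + 2k2 + 2k3 + k4) = -0.974916
u(0.41) ≈ -0.9749

-0.9749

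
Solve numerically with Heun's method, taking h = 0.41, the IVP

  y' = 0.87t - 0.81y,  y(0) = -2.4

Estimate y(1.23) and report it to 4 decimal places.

Heun: k1 = f(t_n, y_n); k2 = f(t_n + h, y_n + h·k1); y_{n+1} = y_n + (h/2)·(k1 + k2).
t=0.000000, y=-2.400000:
  k1 = f(0.000000, -2.400000) = 1.944000
  k2 = f(0.410000, -1.602960) = 1.655098
  y ← -2.400000 + (0.41/2)·(1.944000 + 1.655098) = -1.662185
t=0.410000, y=-1.662185:
  k1 = f(0.410000, -1.662185) = 1.703070
  k2 = f(0.820000, -0.963926) = 1.494180
  y ← -1.662185 + (0.41/2)·(1.703070 + 1.494180) = -1.006749
t=0.820000, y=-1.006749:
  k1 = f(0.820000, -1.006749) = 1.528866
  k2 = f(1.230000, -0.379913) = 1.377830
  y ← -1.006749 + (0.41/2)·(1.528866 + 1.377830) = -0.410876
y(1.23) ≈ -0.4109

-0.4109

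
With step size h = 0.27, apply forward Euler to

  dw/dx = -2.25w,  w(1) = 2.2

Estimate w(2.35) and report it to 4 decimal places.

Euler: w_{n+1} = w_n + h·f(x_n, w_n).
x=1.000000, w=2.200000: f=-4.950000 → w ← 2.200000 + 0.27·(-4.950000) = 0.863500
x=1.270000, w=0.863500: f=-1.942875 → w ← 0.863500 + 0.27·(-1.942875) = 0.338924
x=1.540000, w=0.338924: f=-0.762578 → w ← 0.338924 + 0.27·(-0.762578) = 0.133028
x=1.810000, w=0.133028: f=-0.299312 → w ← 0.133028 + 0.27·(-0.299312) = 0.052213
x=2.080000, w=0.052213: f=-0.117480 → w ← 0.052213 + 0.27·(-0.117480) = 0.020494
w(2.35) ≈ 0.0205

0.0205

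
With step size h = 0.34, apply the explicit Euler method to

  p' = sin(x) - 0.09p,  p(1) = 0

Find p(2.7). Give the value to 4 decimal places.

1.4082

Euler: p_{n+1} = p_n + h·f(x_n, p_n).
x=1.000000, p=0.000000: f=0.841471 → p ← 0.000000 + 0.34·0.841471 = 0.286100
x=1.340000, p=0.286100: f=0.947736 → p ← 0.286100 + 0.34·0.947736 = 0.608330
x=1.680000, p=0.608330: f=0.939293 → p ← 0.608330 + 0.34·0.939293 = 0.927690
x=2.020000, p=0.927690: f=0.817301 → p ← 0.927690 + 0.34·0.817301 = 1.205572
x=2.360000, p=1.205572: f=0.595909 → p ← 1.205572 + 0.34·0.595909 = 1.408182
p(2.7) ≈ 1.4082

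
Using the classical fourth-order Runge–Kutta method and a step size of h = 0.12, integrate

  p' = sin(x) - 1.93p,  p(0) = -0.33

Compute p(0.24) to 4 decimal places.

-0.1830

RK4: k1 = f(x_n, p_n); k2 = f(x_n + h/2, p_n + (h/2)·k1); k3 = f(x_n + h/2, p_n + (h/2)·k2); k4 = f(x_n + h, p_n + h·k3); p_{n+1} = p_n + (h/6)·(k1 + 2k2 + 2k3 + k4).
x=0.000000, p=-0.330000:
  k1 = f(0.000000, -0.330000) = 0.636900
  k2 = f(0.060000, -0.291786) = 0.623111
  k3 = f(0.060000, -0.292613) = 0.624708
  k4 = f(0.120000, -0.255035) = 0.611930
  p ← -0.330000 + (0.12/6)·(k1 + 2k2 + 2k3 + k4) = -0.255111
x=0.120000, p=-0.255111:
  k1 = f(0.120000, -0.255111) = 0.612076
  k2 = f(0.180000, -0.218386) = 0.600515
  k3 = f(0.180000, -0.219080) = 0.601854
  k4 = f(0.240000, -0.182888) = 0.590677
  p ← -0.255111 + (0.12/6)·(k1 + 2k2 + 2k3 + k4) = -0.182961
p(0.24) ≈ -0.1830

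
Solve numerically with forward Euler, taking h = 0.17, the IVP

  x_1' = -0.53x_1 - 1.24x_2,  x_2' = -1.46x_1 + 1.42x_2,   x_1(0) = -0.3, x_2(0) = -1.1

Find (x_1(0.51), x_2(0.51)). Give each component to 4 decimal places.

Euler on (x_1,x_2): x_1_{n+1} = x_1_n + h·x_1', x_2_{n+1} = x_2_n + h·x_2'.
0.000000: (-0.300000, -1.100000); f=(1.523000, -1.124000) → (-0.041090, -1.291080)
0.170000: (-0.041090, -1.291080); f=(1.622717, -1.773342) → (0.234772, -1.592548)
0.340000: (0.234772, -1.592548); f=(1.850331, -2.604185) → (0.549328, -2.035260)
(x_1(0.51), x_2(0.51)) ≈ (0.5493, -2.0353)

0.5493, -2.0353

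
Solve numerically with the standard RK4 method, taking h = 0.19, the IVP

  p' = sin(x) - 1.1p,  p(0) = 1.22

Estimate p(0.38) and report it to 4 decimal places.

RK4: k1 = f(x_n, p_n); k2 = f(x_n + h/2, p_n + (h/2)·k1); k3 = f(x_n + h/2, p_n + (h/2)·k2); k4 = f(x_n + h, p_n + h·k3); p_{n+1} = p_n + (h/6)·(k1 + 2k2 + 2k3 + k4).
x=0.000000, p=1.220000:
  k1 = f(0.000000, 1.220000) = -1.342000
  k2 = f(0.095000, 1.092510) = -1.106904
  k3 = f(0.095000, 1.114844) = -1.131471
  k4 = f(0.190000, 1.005020) = -0.916664
  p ← 1.220000 + (0.19/6)·(k1 + 2k2 + 2k3 + k4) = 1.006712
x=0.190000, p=1.006712:
  k1 = f(0.190000, 1.006712) = -0.918524
  k2 = f(0.285000, 0.919452) = -0.730240
  k3 = f(0.285000, 0.937339) = -0.749916
  k4 = f(0.380000, 0.864228) = -0.579730
  p ← 1.006712 + (0.19/6)·(k1 + 2k2 + 2k3 + k4) = 0.865524
p(0.38) ≈ 0.8655

0.8655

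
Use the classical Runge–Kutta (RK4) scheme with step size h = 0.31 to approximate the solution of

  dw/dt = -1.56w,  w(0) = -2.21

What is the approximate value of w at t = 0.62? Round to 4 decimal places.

-0.8407

RK4: k1 = f(t_n, w_n); k2 = f(t_n + h/2, w_n + (h/2)·k1); k3 = f(t_n + h/2, w_n + (h/2)·k2); k4 = f(t_n + h, w_n + h·k3); w_{n+1} = w_n + (h/6)·(k1 + 2k2 + 2k3 + k4).
t=0.000000, w=-2.210000:
  k1 = f(0.000000, -2.210000) = 3.447600
  k2 = f(0.155000, -1.675622) = 2.613970
  k3 = f(0.155000, -1.804835) = 2.815542
  k4 = f(0.310000, -1.337182) = 2.086004
  w ← -2.210000 + (0.31/6)·(k1 + 2k2 + 2k3 + k4) = -1.363048
t=0.310000, w=-1.363048:
  k1 = f(0.310000, -1.363048) = 2.126354
  k2 = f(0.465000, -1.033463) = 1.612202
  k3 = f(0.465000, -1.113156) = 1.736524
  k4 = f(0.620000, -0.824725) = 1.286571
  w ← -1.363048 + (0.31/6)·(k1 + 2k2 + 2k3 + k4) = -0.840678
w(0.62) ≈ -0.8407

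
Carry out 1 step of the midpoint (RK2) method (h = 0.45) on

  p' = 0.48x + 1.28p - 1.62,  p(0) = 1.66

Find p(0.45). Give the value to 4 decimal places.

2.0012

Midpoint: k1 = f(x_n, p_n); k2 = f(x_n + h/2, p_n + (h/2)·k1); p_{n+1} = p_n + h·k2.
x=0.000000, p=1.660000:
  k1 = f(0.000000, 1.660000) = 0.504800
  k2 = f(0.225000, 1.773580) = 0.758182
  p ← 1.660000 + 0.45·0.758182 = 2.001182
p(0.45) ≈ 2.0012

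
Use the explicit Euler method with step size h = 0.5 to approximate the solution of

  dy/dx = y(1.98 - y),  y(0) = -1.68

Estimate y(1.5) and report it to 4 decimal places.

-256.8789

Euler: y_{n+1} = y_n + h·f(x_n, y_n).
x=0.000000, y=-1.680000: f=-6.148800 → y ← -1.680000 + 0.5·(-6.148800) = -4.754400
x=0.500000, y=-4.754400: f=-32.018031 → y ← -4.754400 + 0.5·(-32.018031) = -20.763416
x=1.000000, y=-20.763416: f=-472.230994 → y ← -20.763416 + 0.5·(-472.230994) = -256.878913
y(1.5) ≈ -256.8789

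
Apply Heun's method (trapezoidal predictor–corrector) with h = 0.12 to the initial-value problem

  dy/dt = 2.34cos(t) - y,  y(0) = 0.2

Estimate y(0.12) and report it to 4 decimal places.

0.4404

Heun: k1 = f(t_n, y_n); k2 = f(t_n + h, y_n + h·k1); y_{n+1} = y_n + (h/2)·(k1 + k2).
t=0.000000, y=0.200000:
  k1 = f(0.000000, 0.200000) = 2.140000
  k2 = f(0.120000, 0.456800) = 1.866372
  y ← 0.200000 + (0.12/2)·(2.140000 + 1.866372) = 0.440382
y(0.12) ≈ 0.4404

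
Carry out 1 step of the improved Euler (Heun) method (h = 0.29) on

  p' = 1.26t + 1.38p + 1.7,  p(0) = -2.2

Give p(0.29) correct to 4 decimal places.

-2.6120

Heun: k1 = f(t_n, p_n); k2 = f(t_n + h, p_n + h·k1); p_{n+1} = p_n + (h/2)·(k1 + k2).
t=0.000000, p=-2.200000:
  k1 = f(0.000000, -2.200000) = -1.336000
  k2 = f(0.290000, -2.587440) = -1.505267
  p ← -2.200000 + (0.29/2)·(-1.336000 + (-1.505267)) = -2.611984
p(0.29) ≈ -2.6120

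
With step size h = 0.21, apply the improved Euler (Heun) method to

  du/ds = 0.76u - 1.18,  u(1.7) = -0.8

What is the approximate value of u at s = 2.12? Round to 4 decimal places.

Heun: k1 = f(s_n, u_n); k2 = f(s_n + h, u_n + h·k1); u_{n+1} = u_n + (h/2)·(k1 + k2).
s=1.700000, u=-0.800000:
  k1 = f(1.700000, -0.800000) = -1.788000
  k2 = f(1.910000, -1.175480) = -2.073365
  u ← -0.800000 + (0.21/2)·(-1.788000 + (-2.073365)) = -1.205443
s=1.910000, u=-1.205443:
  k1 = f(1.910000, -1.205443) = -2.096137
  k2 = f(2.120000, -1.645632) = -2.430680
  u ← -1.205443 + (0.21/2)·(-2.096137 + (-2.430680)) = -1.680759
u(2.12) ≈ -1.6808

-1.6808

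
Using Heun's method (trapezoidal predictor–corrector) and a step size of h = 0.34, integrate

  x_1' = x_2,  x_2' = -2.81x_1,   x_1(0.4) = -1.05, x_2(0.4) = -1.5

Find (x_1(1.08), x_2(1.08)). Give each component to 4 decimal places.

-1.2499, 1.1154

Heun on (x_1,x_2): k1 = f(t_n, state_n); k2 = f(t_n + h, state_n + h·k1); state_{n+1} = state_n + (h/2)·(k1 + k2).
0.400000: (-1.050000, -1.500000)
  k1 = (-1.500000, 2.950500)
  predictor → (-1.560000, -0.496830)
  k2 = (-0.496830, 4.383600)
  → (-1.389461, -0.253203)
0.740000: (-1.389461, -0.253203)
  k1 = (-0.253203, 3.904386)
  predictor → (-1.475550, 1.074288)
  k2 = (1.074288, 4.146296)
  → (-1.249877, 1.115413)
(x_1(1.08), x_2(1.08)) ≈ (-1.2499, 1.1154)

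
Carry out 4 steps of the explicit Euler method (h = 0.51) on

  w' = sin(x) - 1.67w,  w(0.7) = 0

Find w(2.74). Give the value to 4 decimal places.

0.4895

Euler: w_{n+1} = w_n + h·f(x_n, w_n).
x=0.700000, w=0.000000: f=0.644218 → w ← 0.000000 + 0.51·0.644218 = 0.328551
x=1.210000, w=0.328551: f=0.386936 → w ← 0.328551 + 0.51·0.386936 = 0.525888
x=1.720000, w=0.525888: f=0.110656 → w ← 0.525888 + 0.51·0.110656 = 0.582323
x=2.230000, w=0.582323: f=-0.181999 → w ← 0.582323 + 0.51·(-0.181999) = 0.489503
w(2.74) ≈ 0.4895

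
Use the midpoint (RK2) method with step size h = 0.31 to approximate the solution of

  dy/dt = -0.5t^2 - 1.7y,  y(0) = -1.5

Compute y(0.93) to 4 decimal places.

-0.4405

Midpoint: k1 = f(t_n, y_n); k2 = f(t_n + h/2, y_n + (h/2)·k1); y_{n+1} = y_n + h·k2.
t=0.000000, y=-1.500000:
  k1 = f(0.000000, -1.500000) = 2.550000
  k2 = f(0.155000, -1.104750) = 1.866063
  y ← -1.500000 + 0.31·1.866063 = -0.921521
t=0.310000, y=-0.921521:
  k1 = f(0.310000, -0.921521) = 1.518535
  k2 = f(0.465000, -0.686148) = 1.058339
  y ← -0.921521 + 0.31·1.058339 = -0.593436
t=0.620000, y=-0.593436:
  k1 = f(0.620000, -0.593436) = 0.816641
  k2 = f(0.775000, -0.466856) = 0.493343
  y ← -0.593436 + 0.31·0.493343 = -0.440499
y(0.93) ≈ -0.4405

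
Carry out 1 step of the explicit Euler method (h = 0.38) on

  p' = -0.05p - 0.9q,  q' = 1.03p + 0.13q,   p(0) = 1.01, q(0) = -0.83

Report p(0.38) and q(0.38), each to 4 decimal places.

Euler on (p,q): p_{n+1} = p_n + h·p', q_{n+1} = q_n + h·q'.
0.000000: (1.010000, -0.830000); f=(0.696500, 0.932400) → (1.274670, -0.475688)
(p(0.38), q(0.38)) ≈ (1.2747, -0.4757)

1.2747, -0.4757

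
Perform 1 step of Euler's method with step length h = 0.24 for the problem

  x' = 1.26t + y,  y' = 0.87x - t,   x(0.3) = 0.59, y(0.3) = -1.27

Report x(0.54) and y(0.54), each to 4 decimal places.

Euler on (x,y): x_{n+1} = x_n + h·x', y_{n+1} = y_n + h·y'.
0.300000: (0.590000, -1.270000); f=(-0.892000, 0.213300) → (0.375920, -1.218808)
(x(0.54), y(0.54)) ≈ (0.3759, -1.2188)

0.3759, -1.2188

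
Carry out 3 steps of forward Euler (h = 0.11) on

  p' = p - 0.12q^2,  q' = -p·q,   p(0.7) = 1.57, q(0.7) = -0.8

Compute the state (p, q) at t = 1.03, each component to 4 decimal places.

Euler on (p,q): p_{n+1} = p_n + h·p', q_{n+1} = q_n + h·q'.
0.700000: (1.570000, -0.800000); f=(1.493200, 1.256000) → (1.734252, -0.661840)
0.810000: (1.734252, -0.661840); f=(1.681688, 1.147797) → (1.919238, -0.535582)
0.920000: (1.919238, -0.535582); f=(1.884816, 1.027910) → (2.126567, -0.422512)
(p(1.03), q(1.03)) ≈ (2.1266, -0.4225)

2.1266, -0.4225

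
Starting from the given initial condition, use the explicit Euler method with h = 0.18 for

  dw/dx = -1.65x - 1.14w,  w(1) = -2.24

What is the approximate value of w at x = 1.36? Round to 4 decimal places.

Euler: w_{n+1} = w_n + h·f(x_n, w_n).
x=1.000000, w=-2.240000: f=0.903600 → w ← -2.240000 + 0.18·0.903600 = -2.077352
x=1.180000, w=-2.077352: f=0.421181 → w ← -2.077352 + 0.18·0.421181 = -2.001539
w(1.36) ≈ -2.0015

-2.0015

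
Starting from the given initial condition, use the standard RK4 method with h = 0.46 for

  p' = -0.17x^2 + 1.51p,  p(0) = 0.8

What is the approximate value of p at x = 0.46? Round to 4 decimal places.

RK4: k1 = f(x_n, p_n); k2 = f(x_n + h/2, p_n + (h/2)·k1); k3 = f(x_n + h/2, p_n + (h/2)·k2); k4 = f(x_n + h, p_n + h·k3); p_{n+1} = p_n + (h/6)·(k1 + 2k2 + 2k3 + k4).
x=0.000000, p=0.800000:
  k1 = f(0.000000, 0.800000) = 1.208000
  k2 = f(0.230000, 1.077840) = 1.618545
  k3 = f(0.230000, 1.172265) = 1.761128
  k4 = f(0.460000, 1.610119) = 2.395307
  p ← 0.800000 + (0.46/6)·(k1 + 2k2 + 2k3 + k4) = 1.594470
p(0.46) ≈ 1.5945

1.5945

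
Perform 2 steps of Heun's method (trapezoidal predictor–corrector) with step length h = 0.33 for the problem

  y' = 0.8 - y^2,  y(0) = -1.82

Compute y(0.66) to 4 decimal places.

Heun: k1 = f(t_n, y_n); k2 = f(t_n + h, y_n + h·k1); y_{n+1} = y_n + (h/2)·(k1 + k2).
t=0.000000, y=-1.820000:
  k1 = f(0.000000, -1.820000) = -2.512400
  k2 = f(0.330000, -2.649092) = -6.217688
  y ← -1.820000 + (0.33/2)·(-2.512400 + (-6.217688)) = -3.260465
t=0.330000, y=-3.260465:
  k1 = f(0.330000, -3.260465) = -9.830629
  k2 = f(0.660000, -6.504572) = -41.509460
  y ← -3.260465 + (0.33/2)·(-9.830629 + (-41.509460)) = -11.731579
y(0.66) ≈ -11.7316

-11.7316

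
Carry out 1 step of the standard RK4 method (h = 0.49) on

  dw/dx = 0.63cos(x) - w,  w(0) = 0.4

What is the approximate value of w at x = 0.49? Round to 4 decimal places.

0.4782

RK4: k1 = f(x_n, w_n); k2 = f(x_n + h/2, w_n + (h/2)·k1); k3 = f(x_n + h/2, w_n + (h/2)·k2); k4 = f(x_n + h, w_n + h·k3); w_{n+1} = w_n + (h/6)·(k1 + 2k2 + 2k3 + k4).
x=0.000000, w=0.400000:
  k1 = f(0.000000, 0.400000) = 0.230000
  k2 = f(0.245000, 0.456350) = 0.154837
  k3 = f(0.245000, 0.437935) = 0.173252
  k4 = f(0.490000, 0.484893) = 0.070976
  w ← 0.400000 + (0.49/6)·(k1 + 2k2 + 2k3 + k4) = 0.478167
w(0.49) ≈ 0.4782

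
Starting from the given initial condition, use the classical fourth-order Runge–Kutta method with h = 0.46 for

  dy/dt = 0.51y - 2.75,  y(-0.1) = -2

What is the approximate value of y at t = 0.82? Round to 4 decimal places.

RK4: k1 = f(t_n, y_n); k2 = f(t_n + h/2, y_n + (h/2)·k1); k3 = f(t_n + h/2, y_n + (h/2)·k2); k4 = f(t_n + h, y_n + h·k3); y_{n+1} = y_n + (h/6)·(k1 + 2k2 + 2k3 + k4).
t=-0.100000, y=-2.000000:
  k1 = f(-0.100000, -2.000000) = -3.770000
  k2 = f(0.130000, -2.867100) = -4.212221
  k3 = f(0.130000, -2.968811) = -4.264094
  k4 = f(0.360000, -3.961483) = -4.770356
  y ← -2.000000 + (0.46/6)·(k1 + 2k2 + 2k3 + k4) = -3.954462
t=0.360000, y=-3.954462:
  k1 = f(0.360000, -3.954462) = -4.766776
  k2 = f(0.590000, -5.050821) = -5.325919
  k3 = f(0.590000, -5.179423) = -5.391506
  k4 = f(0.820000, -6.434555) = -6.031623
  y ← -3.954462 + (0.46/6)·(k1 + 2k2 + 2k3 + k4) = -6.425678
y(0.82) ≈ -6.4257

-6.4257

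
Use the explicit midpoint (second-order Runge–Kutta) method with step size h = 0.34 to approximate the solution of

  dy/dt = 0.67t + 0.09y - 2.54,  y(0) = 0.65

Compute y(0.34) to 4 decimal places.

Midpoint: k1 = f(t_n, y_n); k2 = f(t_n + h/2, y_n + (h/2)·k1); y_{n+1} = y_n + h·k2.
t=0.000000, y=0.650000:
  k1 = f(0.000000, 0.650000) = -2.481500
  k2 = f(0.170000, 0.228145) = -2.405567
  y ← 0.650000 + 0.34·(-2.405567) = -0.167893
y(0.34) ≈ -0.1679

-0.1679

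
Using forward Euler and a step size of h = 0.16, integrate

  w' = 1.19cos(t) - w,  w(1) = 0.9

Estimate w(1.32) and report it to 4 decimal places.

0.7975

Euler: w_{n+1} = w_n + h·f(t_n, w_n).
t=1.000000, w=0.900000: f=-0.257040 → w ← 0.900000 + 0.16·(-0.257040) = 0.858874
t=1.160000, w=0.858874: f=-0.383660 → w ← 0.858874 + 0.16·(-0.383660) = 0.797488
w(1.32) ≈ 0.7975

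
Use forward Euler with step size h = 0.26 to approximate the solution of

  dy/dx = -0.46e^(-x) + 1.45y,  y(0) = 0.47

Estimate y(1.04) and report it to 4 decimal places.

1.0499

Euler: y_{n+1} = y_n + h·f(x_n, y_n).
x=0.000000, y=0.470000: f=0.221500 → y ← 0.470000 + 0.26·0.221500 = 0.527590
x=0.260000, y=0.527590: f=0.410322 → y ← 0.527590 + 0.26·0.410322 = 0.634274
x=0.520000, y=0.634274: f=0.646217 → y ← 0.634274 + 0.26·0.646217 = 0.802290
x=0.780000, y=0.802290: f=0.952454 → y ← 0.802290 + 0.26·0.952454 = 1.049928
y(1.04) ≈ 1.0499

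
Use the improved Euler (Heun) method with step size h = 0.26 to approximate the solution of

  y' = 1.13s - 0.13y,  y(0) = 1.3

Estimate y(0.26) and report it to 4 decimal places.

Heun: k1 = f(s_n, y_n); k2 = f(s_n + h, y_n + h·k1); y_{n+1} = y_n + (h/2)·(k1 + k2).
s=0.000000, y=1.300000:
  k1 = f(0.000000, 1.300000) = -0.169000
  k2 = f(0.260000, 1.256060) = 0.130512
  y ← 1.300000 + (0.26/2)·(-0.169000 + 0.130512) = 1.294997
y(0.26) ≈ 1.2950

1.2950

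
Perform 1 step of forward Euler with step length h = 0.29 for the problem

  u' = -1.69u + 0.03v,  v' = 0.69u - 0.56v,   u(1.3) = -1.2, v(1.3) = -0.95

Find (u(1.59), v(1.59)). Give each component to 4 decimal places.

Euler on (u,v): u_{n+1} = u_n + h·u', v_{n+1} = v_n + h·v'.
1.300000: (-1.200000, -0.950000); f=(1.999500, -0.296000) → (-0.620145, -1.035840)
(u(1.59), v(1.59)) ≈ (-0.6201, -1.0358)

-0.6201, -1.0358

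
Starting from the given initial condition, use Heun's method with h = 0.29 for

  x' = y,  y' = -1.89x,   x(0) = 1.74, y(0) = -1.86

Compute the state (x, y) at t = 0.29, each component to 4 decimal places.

1.0623, -2.6659

Heun on (x,y): k1 = f(t_n, state_n); k2 = f(t_n + h, state_n + h·k1); state_{n+1} = state_n + (h/2)·(k1 + k2).
0.000000: (1.740000, -1.860000)
  k1 = (-1.860000, -3.288600)
  predictor → (1.200600, -2.813694)
  k2 = (-2.813694, -2.269134)
  → (1.062314, -2.665871)
(x(0.29), y(0.29)) ≈ (1.0623, -2.6659)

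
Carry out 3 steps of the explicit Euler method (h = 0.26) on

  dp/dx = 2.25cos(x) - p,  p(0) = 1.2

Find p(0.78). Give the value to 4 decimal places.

1.7326

Euler: p_{n+1} = p_n + h·f(x_n, p_n).
x=0.000000, p=1.200000: f=1.050000 → p ← 1.200000 + 0.26·1.050000 = 1.473000
x=0.260000, p=1.473000: f=0.701377 → p ← 1.473000 + 0.26·0.701377 = 1.655358
x=0.520000, p=1.655358: f=0.297235 → p ← 1.655358 + 0.26·0.297235 = 1.732639
p(0.78) ≈ 1.7326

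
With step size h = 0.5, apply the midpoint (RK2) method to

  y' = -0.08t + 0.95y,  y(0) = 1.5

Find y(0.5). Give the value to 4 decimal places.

Midpoint: k1 = f(t_n, y_n); k2 = f(t_n + h/2, y_n + (h/2)·k1); y_{n+1} = y_n + h·k2.
t=0.000000, y=1.500000:
  k1 = f(0.000000, 1.500000) = 1.425000
  k2 = f(0.250000, 1.856250) = 1.743437
  y ← 1.500000 + 0.5·1.743437 = 2.371719
y(0.5) ≈ 2.3717

2.3717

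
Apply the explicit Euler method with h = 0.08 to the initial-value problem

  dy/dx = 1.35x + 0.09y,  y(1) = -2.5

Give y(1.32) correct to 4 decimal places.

Euler: y_{n+1} = y_n + h·f(x_n, y_n).
x=1.000000, y=-2.500000: f=1.125000 → y ← -2.500000 + 0.08·1.125000 = -2.410000
x=1.080000, y=-2.410000: f=1.241100 → y ← -2.410000 + 0.08·1.241100 = -2.310712
x=1.160000, y=-2.310712: f=1.358036 → y ← -2.310712 + 0.08·1.358036 = -2.202069
x=1.240000, y=-2.202069: f=1.475814 → y ← -2.202069 + 0.08·1.475814 = -2.084004
y(1.32) ≈ -2.0840

-2.0840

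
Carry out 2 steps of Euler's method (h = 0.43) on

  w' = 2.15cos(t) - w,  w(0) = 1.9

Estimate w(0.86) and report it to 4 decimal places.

Euler: w_{n+1} = w_n + h·f(t_n, w_n).
t=0.000000, w=1.900000: f=0.250000 → w ← 1.900000 + 0.43·0.250000 = 2.007500
t=0.430000, w=2.007500: f=-0.053224 → w ← 2.007500 + 0.43·(-0.053224) = 1.984614
w(0.86) ≈ 1.9846

1.9846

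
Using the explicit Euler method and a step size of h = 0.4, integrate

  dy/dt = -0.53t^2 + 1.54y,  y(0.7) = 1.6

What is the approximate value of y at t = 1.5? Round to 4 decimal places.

Euler: y_{n+1} = y_n + h·f(t_n, y_n).
t=0.700000, y=1.600000: f=2.204300 → y ← 1.600000 + 0.4·2.204300 = 2.481720
t=1.100000, y=2.481720: f=3.180549 → y ← 2.481720 + 0.4·3.180549 = 3.753940
y(1.5) ≈ 3.7539

3.7539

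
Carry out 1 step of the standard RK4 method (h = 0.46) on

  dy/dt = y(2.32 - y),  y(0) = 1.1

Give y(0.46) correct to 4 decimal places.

1.6789

RK4: k1 = f(t_n, y_n); k2 = f(t_n + h/2, y_n + (h/2)·k1); k3 = f(t_n + h/2, y_n + (h/2)·k2); k4 = f(t_n + h, y_n + h·k3); y_{n+1} = y_n + (h/6)·(k1 + 2k2 + 2k3 + k4).
t=0.000000, y=1.100000:
  k1 = f(0.000000, 1.100000) = 1.342000
  k2 = f(0.230000, 1.408660) = 1.283768
  k3 = f(0.230000, 1.395267) = 1.290250
  k4 = f(0.460000, 1.693515) = 1.060962
  y ← 1.100000 + (0.46/6)·(k1 + 2k2 + 2k3 + k4) = 1.678910
y(0.46) ≈ 1.6789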